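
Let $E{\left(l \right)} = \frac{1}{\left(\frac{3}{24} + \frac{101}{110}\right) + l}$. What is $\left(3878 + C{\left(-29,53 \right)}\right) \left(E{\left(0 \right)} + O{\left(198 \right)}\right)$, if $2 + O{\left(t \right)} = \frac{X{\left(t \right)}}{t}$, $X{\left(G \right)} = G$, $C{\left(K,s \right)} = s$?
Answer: $- \frac{74689}{459} \approx -162.72$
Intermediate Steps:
$O{\left(t \right)} = -1$ ($O{\left(t \right)} = -2 + \frac{t}{t} = -2 + 1 = -1$)
$E{\left(l \right)} = \frac{1}{\frac{459}{440} + l}$ ($E{\left(l \right)} = \frac{1}{\left(3 \cdot \frac{1}{24} + 101 \cdot \frac{1}{110}\right) + l} = \frac{1}{\left(\frac{1}{8} + \frac{101}{110}\right) + l} = \frac{1}{\frac{459}{440} + l}$)
$\left(3878 + C{\left(-29,53 \right)}\right) \left(E{\left(0 \right)} + O{\left(198 \right)}\right) = \left(3878 + 53\right) \left(\frac{440}{459 + 440 \cdot 0} - 1\right) = 3931 \left(\frac{440}{459 + 0} - 1\right) = 3931 \left(\frac{440}{459} - 1\right) = 3931 \left(- \frac{19}{459}\right) = - \frac{74689}{459}$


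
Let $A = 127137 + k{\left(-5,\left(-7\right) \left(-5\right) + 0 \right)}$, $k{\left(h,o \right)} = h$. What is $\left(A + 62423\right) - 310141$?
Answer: $-120586$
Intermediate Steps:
$A = 127132$ ($A = 127137 - 5 = 127132$)
$\left(A + 62423\right) - 310141 = \left(127132 + 62423\right) - 310141 = 189555 - 310141 = -120586$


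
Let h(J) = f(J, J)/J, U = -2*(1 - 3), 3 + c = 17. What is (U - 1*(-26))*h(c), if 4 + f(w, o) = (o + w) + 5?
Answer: 435/7 ≈ 62.143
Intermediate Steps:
c = 14 (c = -3 + 17 = 14)
U = 4 (U = -2*(-2) = 4)
f(w, o) = 1 + o + w (f(w, o) = -4 + ((o + w) + 5) = -4 + (5 + o + w) = 1 + o + w)
h(J) = (1 + 2*J)/J (h(J) = (1 + J + J)/J = (1 + 2*J)/J)
(U - 1*(-26))*h(c) = (4 - 1*(-26))*(2 + 1/14) = (4 + 26)*(2 + 1/14) = 30*(29/14) = 435/7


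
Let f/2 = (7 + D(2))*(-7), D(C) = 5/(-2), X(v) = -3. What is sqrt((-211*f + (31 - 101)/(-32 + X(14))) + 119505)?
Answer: 40*sqrt(83) ≈ 364.42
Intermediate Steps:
D(C) = -5/2 (D(C) = 5*(-1/2) = -5/2)
f = -63 (f = 2*((7 - 5/2)*(-7)) = 2*((9/2)*(-7)) = 2*(-63/2) = -63)
sqrt((-211*f + (31 - 101)/(-32 + X(14))) + 119505) = sqrt((-211*(-63) + (31 - 101)/(-32 - 3)) + 119505) = sqrt((13293 - 70/(-35)) + 119505) = sqrt((13293 - 70*(-1/35)) + 119505) = sqrt((13293 + 2) + 119505) = sqrt(13295 + 119505) = sqrt(132800) = 40*sqrt(83)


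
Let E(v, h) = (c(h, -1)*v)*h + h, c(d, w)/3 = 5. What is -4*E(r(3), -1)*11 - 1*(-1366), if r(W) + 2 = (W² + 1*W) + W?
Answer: 9990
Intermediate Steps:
r(W) = -2 + W² + 2*W (r(W) = -2 + ((W² + 1*W) + W) = -2 + ((W² + W) + W) = -2 + ((W + W²) + W) = -2 + (W² + 2*W) = -2 + W² + 2*W)
c(d, w) = 15 (c(d, w) = 3*5 = 15)
E(v, h) = h + 15*h*v (E(v, h) = (15*v)*h + h = 15*h*v + h = h + 15*h*v)
-4*E(r(3), -1)*11 - 1*(-1366) = -(-4)*(1 + 15*(-2 + 3² + 2*3))*11 - 1*(-1366) = -(-4)*(1 + 15*(-2 + 9 + 6))*11 + 1366 = -(-4)*(1 + 15*13)*11 + 1366 = -(-4)*(1 + 195)*11 + 1366 = -(-4)*196*11 + 1366 = -4*(-196)*11 + 1366 = 784*11 + 1366 = 8624 + 1366 = 9990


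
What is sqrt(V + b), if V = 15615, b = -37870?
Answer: I*sqrt(22255) ≈ 149.18*I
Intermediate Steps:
sqrt(V + b) = sqrt(15615 - 37870) = sqrt(-22255) = I*sqrt(22255)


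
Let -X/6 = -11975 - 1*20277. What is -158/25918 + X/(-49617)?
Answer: -837213917/214328901 ≈ -3.9062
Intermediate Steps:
X = 193512 (X = -6*(-11975 - 1*20277) = -6*(-11975 - 20277) = -6*(-32252) = 193512)
-158/25918 + X/(-49617) = -158/25918 + 193512/(-49617) = -158*1/25918 + 193512*(-1/49617) = -79/12959 - 64504/16539 = -837213917/214328901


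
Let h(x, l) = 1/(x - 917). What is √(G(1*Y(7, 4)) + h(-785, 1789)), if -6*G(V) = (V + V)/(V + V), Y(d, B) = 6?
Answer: I*√1090131/2553 ≈ 0.40897*I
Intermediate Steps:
h(x, l) = 1/(-917 + x)
G(V) = -⅙ (G(V) = -(V + V)/(6*(V + V)) = -2*V/(6*(2*V)) = -2*V*1/(2*V)/6 = -⅙*1 = -⅙)
√(G(1*Y(7, 4)) + h(-785, 1789)) = √(-⅙ + 1/(-917 - 785)) = √(-⅙ + 1/(-1702)) = √(-⅙ - 1/1702) = √(-427/2553) = I*√1090131/2553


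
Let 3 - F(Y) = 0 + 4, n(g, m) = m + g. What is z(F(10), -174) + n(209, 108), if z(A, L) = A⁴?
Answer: 318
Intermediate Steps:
n(g, m) = g + m
F(Y) = -1 (F(Y) = 3 - (0 + 4) = 3 - 1*4 = 3 - 4 = -1)
z(F(10), -174) + n(209, 108) = (-1)⁴ + (209 + 108) = 1 + 317 = 318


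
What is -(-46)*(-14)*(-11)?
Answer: 7084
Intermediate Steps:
-(-46)*(-14)*(-11) = -46*14*(-11) = -644*(-11) = 7084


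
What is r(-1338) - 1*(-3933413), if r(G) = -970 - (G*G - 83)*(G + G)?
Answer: 4794403279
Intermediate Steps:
r(G) = -970 - 2*G*(-83 + G²) (r(G) = -970 - (G² - 83)*2*G = -970 - (-83 + G²)*2*G = -970 - 2*G*(-83 + G²))
r(-1338) - 1*(-3933413) = (-970 - 2*(-1338)³ + 166*(-1338)) - 1*(-3933413) = (-970 - 2*(-2395346472) - 222108) + 3933413 = (-970 + 4790692944 - 222108) + 3933413 = 4790469866 + 3933413 = 4794403279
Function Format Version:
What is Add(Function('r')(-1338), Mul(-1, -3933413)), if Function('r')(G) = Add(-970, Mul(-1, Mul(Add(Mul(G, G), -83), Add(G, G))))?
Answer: 4794403279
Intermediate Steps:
Function('r')(G) = Add(-970, Mul(-2, G, Add(-83, Pow(G, 2)))) (Function('r')(G) = Add(-970, Mul(-1, Mul(Add(Pow(G, 2), -83), Mul(2, G)))) = Add(-970, Mul(-1, Mul(Add(-83, Pow(G, 2)), Mul(2, G)))) = Add(-970, Mul(-1, Mul(2, G, Add(-83, Pow(G, 2))))) = Add(-970, Mul(-2, G, Add(-83, Pow(G, 2)))))
Add(Function('r')(-1338), Mul(-1, -3933413)) = Add(Add(-970, Mul(-2, Pow(-1338, 3)), Mul(166, -1338)), Mul(-1, -3933413)) = Add(Add(-970, Mul(-2, -2395346472), -222108), 3933413) = Add(Add(-970, 4790692944, -222108), 3933413) = Add(4790469866, 3933413) = 4794403279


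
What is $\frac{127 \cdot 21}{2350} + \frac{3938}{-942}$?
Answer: $- \frac{3370993}{1106850} \approx -3.0456$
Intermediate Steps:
$\frac{127 \cdot 21}{2350} + \frac{3938}{-942} = 2667 \cdot \frac{1}{2350} + 3938 \left(- \frac{1}{942}\right) = \frac{2667}{2350} - \frac{1969}{471} = - \frac{3370993}{1106850}$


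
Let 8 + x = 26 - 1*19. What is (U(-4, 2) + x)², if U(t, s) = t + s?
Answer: 9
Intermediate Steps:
U(t, s) = s + t
x = -1 (x = -8 + (26 - 1*19) = -8 + (26 - 19) = -8 + 7 = -1)
(U(-4, 2) + x)² = ((2 - 4) - 1)² = (-2 - 1)² = (-3)² = 9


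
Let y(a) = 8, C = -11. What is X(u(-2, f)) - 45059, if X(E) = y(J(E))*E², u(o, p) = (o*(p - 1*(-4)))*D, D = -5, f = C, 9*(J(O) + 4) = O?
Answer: -5859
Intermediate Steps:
J(O) = -4 + O/9
f = -11
u(o, p) = -5*o*(4 + p) (u(o, p) = (o*(p - 1*(-4)))*(-5) = (o*(p + 4))*(-5) = (o*(4 + p))*(-5) = -5*o*(4 + p))
X(E) = 8*E²
X(u(-2, f)) - 45059 = 8*(-5*(-2)*(4 - 11))² - 45059 = 8*(-5*(-2)*(-7))² - 45059 = 8*(-70)² - 45059 = 8*4900 - 45059 = 39200 - 45059 = -5859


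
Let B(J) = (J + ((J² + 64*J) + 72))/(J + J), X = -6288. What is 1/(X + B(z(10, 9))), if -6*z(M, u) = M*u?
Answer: -5/31327 ≈ -0.00015961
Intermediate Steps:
z(M, u) = -M*u/6
B(J) = (72 + J² + 65*J)/(2*J) (B(J) = (J + (72 + J² + 64*J))/((2*J)) = (72 + J² + 65*J)*(1/(2*J)) = (72 + J² + 65*J)/(2*J))
1/(X + B(z(10, 9))) = 1/(-6288 + (72 + (-⅙*10*9)*(65 - ⅙*10*9))/(2*((-⅙*10*9)))) = 1/(-6288 + (½)*(72 - 15*(65 - 15))/(-15)) = 1/(-6288 + (½)*(-1/15)*(72 - 15*50)) = 1/(-6288 + (½)*(-1/15)*(72 - 750)) = 1/(-6288 + (½)*(-1/15)*(-678)) = 1/(-6288 + 113/5) = 1/(-31327/5) = -5/31327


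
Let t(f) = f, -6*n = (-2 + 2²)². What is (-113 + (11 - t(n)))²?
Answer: 92416/9 ≈ 10268.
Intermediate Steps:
n = -⅔ (n = -(-2 + 2²)²/6 = -(-2 + 4)²/6 = -⅙*2² = -⅙*4 = -⅔ ≈ -0.66667)
(-113 + (11 - t(n)))² = (-113 + (11 - 1*(-⅔)))² = (-113 + (11 + ⅔))² = (-113 + 35/3)² = (-304/3)² = 92416/9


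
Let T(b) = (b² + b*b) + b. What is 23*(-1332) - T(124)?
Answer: -61512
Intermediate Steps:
T(b) = b + 2*b² (T(b) = (b² + b²) + b = 2*b² + b = b + 2*b²)
23*(-1332) - T(124) = 23*(-1332) - 124*(1 + 2*124) = -30636 - 124*(1 + 248) = -30636 - 124*249 = -30636 - 1*30876 = -30636 - 30876 = -61512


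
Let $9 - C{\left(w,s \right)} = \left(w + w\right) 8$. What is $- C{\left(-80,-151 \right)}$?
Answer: $-1289$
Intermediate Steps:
$C{\left(w,s \right)} = 9 - 16 w$ ($C{\left(w,s \right)} = 9 - \left(w + w\right) 8 = 9 - 2 w 8 = 9 - 16 w$)
$- C{\left(-80,-151 \right)} = - (9 - -1280) = - (9 + 1280) = \left(-1\right) 1289 = -1289$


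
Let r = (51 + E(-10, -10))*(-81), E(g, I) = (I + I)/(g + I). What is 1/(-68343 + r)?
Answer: -1/72555 ≈ -1.3783e-5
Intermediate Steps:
E(g, I) = 2*I/(I + g) (E(g, I) = (2*I)/(I + g) = 2*I/(I + g))
r = -4212 (r = (51 + 2*(-10)/(-10 - 10))*(-81) = (51 + 2*(-10)/(-20))*(-81) = (51 + 2*(-10)*(-1/20))*(-81) = (51 + 1)*(-81) = 52*(-81) = -4212)
1/(-68343 + r) = 1/(-68343 - 4212) = 1/(-72555) = -1/72555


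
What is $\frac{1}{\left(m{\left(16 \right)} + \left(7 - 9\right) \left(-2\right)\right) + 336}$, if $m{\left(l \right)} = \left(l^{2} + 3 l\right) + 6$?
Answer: $\frac{1}{650} \approx 0.0015385$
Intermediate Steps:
$m{\left(l \right)} = 6 + l^{2} + 3 l$
$\frac{1}{\left(m{\left(16 \right)} + \left(7 - 9\right) \left(-2\right)\right) + 336} = \frac{1}{\left(\left(6 + 16^{2} + 3 \cdot 16\right) + \left(7 - 9\right) \left(-2\right)\right) + 336} = \frac{1}{\left(\left(6 + 256 + 48\right) - -4\right) + 336} = \frac{1}{\left(310 + 4\right) + 336} = \frac{1}{314 + 336} = \frac{1}{650}$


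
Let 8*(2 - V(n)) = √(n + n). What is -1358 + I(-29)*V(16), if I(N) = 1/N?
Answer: -39384/29 + √2/58 ≈ -1358.0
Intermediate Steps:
I(N) = 1/N
V(n) = 2 - √2*√n/8 (V(n) = 2 - √(n + n)/8 = 2 - √2*√n/8)
-1358 + I(-29)*V(16) = -1358 + (2 - √2*√16/8)/(-29) = -1358 - (2 - ⅛*√2*4)/29 = -1358 - (2 - √2/2)/29 = -1358 + (-2/29 + √2/58) = -39384/29 + √2/58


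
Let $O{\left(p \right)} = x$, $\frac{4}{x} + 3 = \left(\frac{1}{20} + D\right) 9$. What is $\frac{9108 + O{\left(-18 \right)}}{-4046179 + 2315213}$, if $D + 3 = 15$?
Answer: $- \frac{9604426}{1825303647} \approx -0.0052618$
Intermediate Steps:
$D = 12$ ($D = -3 + 15 = 12$)
$x = \frac{80}{2109}$ ($x = \frac{4}{-3 + \left(\frac{1}{20} + 12\right) 9} = \frac{4}{-3 + \frac{241}{20} \cdot 9} = \frac{4}{-3 + \frac{2169}{20}} = \frac{4}{\frac{2109}{20}} = 4 \cdot \frac{20}{2109} = \frac{80}{2109} \approx 0.037933$)
$O{\left(p \right)} = \frac{80}{2109}$
$\frac{9108 + O{\left(-18 \right)}}{-4046179 + 2315213} = \frac{9108 + \frac{80}{2109}}{-4046179 + 2315213} = \frac{19208852}{2109 \left(-1730966\right)} = \frac{19208852}{2109} \left(- \frac{1}{1730966}\right) = - \frac{9604426}{1825303647}$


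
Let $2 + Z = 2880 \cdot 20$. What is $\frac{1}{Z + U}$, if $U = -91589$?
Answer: $- \frac{1}{33991} \approx -2.942 \cdot 10^{-5}$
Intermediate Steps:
$Z = 57598$ ($Z = -2 + 2880 \cdot 20 = -2 + 57600 = 57598$)
$\frac{1}{Z + U} = \frac{1}{57598 - 91589} = \frac{1}{-33991} = - \frac{1}{33991}$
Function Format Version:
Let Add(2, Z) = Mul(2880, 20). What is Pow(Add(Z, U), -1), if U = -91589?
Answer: Rational(-1, 33991) ≈ -2.9420e-5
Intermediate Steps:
Z = 57598 (Z = Add(-2, Mul(2880, 20)) = Add(-2, 57600) = 57598)
Pow(Add(Z, U), -1) = Pow(Add(57598, -91589), -1) = Pow(-33991, -1) = Rational(-1, 33991)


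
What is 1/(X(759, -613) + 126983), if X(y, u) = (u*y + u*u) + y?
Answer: 1/38244 ≈ 2.6148e-5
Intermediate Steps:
X(y, u) = y + u² + u*y (X(y, u) = (u*y + u²) + y = (u² + u*y) + y = y + u² + u*y)
1/(X(759, -613) + 126983) = 1/((759 + (-613)² - 613*759) + 126983) = 1/((759 + 375769 - 465267) + 126983) = 1/(-88739 + 126983) = 1/38244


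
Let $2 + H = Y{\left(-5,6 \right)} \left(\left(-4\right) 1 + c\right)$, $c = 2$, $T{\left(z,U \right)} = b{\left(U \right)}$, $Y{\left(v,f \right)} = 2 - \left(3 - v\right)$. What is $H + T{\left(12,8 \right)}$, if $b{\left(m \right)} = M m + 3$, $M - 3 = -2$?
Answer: $21$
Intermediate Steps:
$M = 1$ ($M = 3 - 2 = 1$)
$Y{\left(v,f \right)} = -1 + v$ ($Y{\left(v,f \right)} = 2 + \left(-3 + v\right) = -1 + v$)
$b{\left(m \right)} = 3 + m$ ($b{\left(m \right)} = 1 m + 3 = m + 3 = 3 + m$)
$T{\left(z,U \right)} = 3 + U$
$H = 10$ ($H = -2 + \left(-1 - 5\right) \left(\left(-4\right) 1 + 2\right) = -2 - 6 \left(-4 + 2\right) = -2 - -12 = -2 + 12 = 10$)
$H + T{\left(12,8 \right)} = 10 + \left(3 + 8\right) = 10 + 11 = 21$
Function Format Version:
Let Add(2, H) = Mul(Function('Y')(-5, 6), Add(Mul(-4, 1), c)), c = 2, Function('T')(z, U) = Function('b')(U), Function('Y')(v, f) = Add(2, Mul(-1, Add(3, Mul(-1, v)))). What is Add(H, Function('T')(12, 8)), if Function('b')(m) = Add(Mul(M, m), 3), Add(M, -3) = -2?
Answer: 21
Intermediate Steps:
M = 1 (M = Add(3, -2) = 1)
Function('Y')(v, f) = Add(-1, v) (Function('Y')(v, f) = Add(2, Add(-3, v)) = Add(-1, v))
Function('b')(m) = Add(3, m) (Function('b')(m) = Add(Mul(1, m), 3) = Add(m, 3) = Add(3, m))
Function('T')(z, U) = Add(3, U)
H = 10 (H = Add(-2, Mul(Add(-1, -5), Add(Mul(-4, 1), 2))) = Add(-2, Mul(-6, Add(-4, 2))) = Add(-2, Mul(-6, -2)) = Add(-2, 12) = 10)
Add(H, Function('T')(12, 8)) = Add(10, Add(3, 8)) = Add(10, 11) = 21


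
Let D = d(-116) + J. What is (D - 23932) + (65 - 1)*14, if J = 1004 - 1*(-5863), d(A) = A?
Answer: -16285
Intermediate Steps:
J = 6867 (J = 1004 + 5863 = 6867)
D = 6751 (D = -116 + 6867 = 6751)
(D - 23932) + (65 - 1)*14 = (6751 - 23932) + (65 - 1)*14 = -17181 + 64*14 = -17181 + 896 = -16285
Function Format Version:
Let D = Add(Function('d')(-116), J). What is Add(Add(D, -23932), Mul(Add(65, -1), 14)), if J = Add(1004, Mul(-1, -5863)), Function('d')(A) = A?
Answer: -16285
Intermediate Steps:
J = 6867 (J = Add(1004, 5863) = 6867)
D = 6751 (D = Add(-116, 6867) = 6751)
Add(Add(D, -23932), Mul(Add(65, -1), 14)) = Add(Add(6751, -23932), Mul(Add(65, -1), 14)) = Add(-17181, Mul(64, 14)) = Add(-17181, 896) = -16285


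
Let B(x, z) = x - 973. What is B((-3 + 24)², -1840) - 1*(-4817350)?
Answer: 4816818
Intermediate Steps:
B(x, z) = -973 + x
B((-3 + 24)², -1840) - 1*(-4817350) = (-973 + (-3 + 24)²) - 1*(-4817350) = (-973 + 21²) + 4817350 = (-973 + 441) + 4817350 = -532 + 4817350 = 4816818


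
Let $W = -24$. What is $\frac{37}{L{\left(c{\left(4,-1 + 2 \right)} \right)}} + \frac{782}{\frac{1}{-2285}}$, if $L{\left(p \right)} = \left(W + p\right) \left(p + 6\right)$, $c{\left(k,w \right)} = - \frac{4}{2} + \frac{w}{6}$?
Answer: $- \frac{6924122582}{3875} \approx -1.7869 \cdot 10^{6}$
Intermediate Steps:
$c{\left(k,w \right)} = -2 + \frac{w}{6}$ ($c{\left(k,w \right)} = \left(-4\right) \frac{1}{2} + w \frac{1}{6} = -2 + \frac{w}{6}$)
$L{\left(p \right)} = \left(-24 + p\right) \left(6 + p\right)$ ($L{\left(p \right)} = \left(-24 + p\right) \left(p + 6\right) = \left(-24 + p\right) \left(6 + p\right)$)
$\frac{37}{L{\left(c{\left(4,-1 + 2 \right)} \right)}} + \frac{782}{\frac{1}{-2285}} = \frac{37}{-144 + \left(-2 + \frac{-1 + 2}{6}\right)^{2} - 18 \left(-2 + \frac{-1 + 2}{6}\right)} + \frac{782}{\frac{1}{-2285}} = \frac{37}{-144 + \left(-2 + \frac{1}{6} \cdot 1\right)^{2} - 18 \left(-2 + \frac{1}{6} \cdot 1\right)} + \frac{782}{- \frac{1}{2285}} = \frac{37}{-144 + \left(-2 + \frac{1}{6}\right)^{2} - 18 \left(-2 + \frac{1}{6}\right)} + 782 \left(-2285\right) = \frac{37}{-144 + \left(- \frac{11}{6}\right)^{2} - -33} - 1786870 = \frac{37}{-144 + \frac{121}{36} + 33} - 1786870 = \frac{37}{- \frac{3875}{36}} - 1786870 = 37 \left(- \frac{36}{3875}\right) - 1786870 = - \frac{1332}{3875} - 1786870 = - \frac{6924122582}{3875}$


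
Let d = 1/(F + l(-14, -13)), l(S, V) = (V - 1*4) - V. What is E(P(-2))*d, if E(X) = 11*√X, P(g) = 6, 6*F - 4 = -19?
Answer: -22*√6/13 ≈ -4.1453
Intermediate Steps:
l(S, V) = -4 (l(S, V) = (V - 4) - V = (-4 + V) - V = -4)
F = -5/2 (F = ⅔ + (⅙)*(-19) = ⅔ - 19/6 = -5/2 ≈ -2.5000)
d = -2/13 (d = 1/(-5/2 - 4) = 1/(-13/2) = -2/13 ≈ -0.15385)
E(P(-2))*d = (11*√6)*(-2/13) = -22*√6/13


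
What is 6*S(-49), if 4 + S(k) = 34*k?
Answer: -10020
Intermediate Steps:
S(k) = -4 + 34*k
6*S(-49) = 6*(-4 + 34*(-49)) = 6*(-4 - 1666) = 6*(-1670) = -10020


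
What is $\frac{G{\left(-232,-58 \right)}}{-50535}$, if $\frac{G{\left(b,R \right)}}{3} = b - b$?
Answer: $0$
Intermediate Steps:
$G{\left(b,R \right)} = 0$ ($G{\left(b,R \right)} = 3 \left(b - b\right) = 3 \cdot 0 = 0$)
$\frac{G{\left(-232,-58 \right)}}{-50535} = \frac{0}{-50535} = 0 \left(- \frac{1}{50535}\right) = 0$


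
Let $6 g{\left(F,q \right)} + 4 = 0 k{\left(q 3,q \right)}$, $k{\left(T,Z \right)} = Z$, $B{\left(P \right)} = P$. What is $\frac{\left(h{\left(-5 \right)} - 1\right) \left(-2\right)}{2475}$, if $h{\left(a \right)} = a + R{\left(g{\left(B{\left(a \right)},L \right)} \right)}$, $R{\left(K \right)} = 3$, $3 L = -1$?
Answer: $\frac{2}{825} \approx 0.0024242$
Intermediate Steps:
$L = - \frac{1}{3}$ ($L = \frac{1}{3} \left(-1\right) = - \frac{1}{3} \approx -0.33333$)
$g{\left(F,q \right)} = - \frac{2}{3}$ ($g{\left(F,q \right)} = - \frac{2}{3} + \frac{0 q}{6} = - \frac{2}{3} + \frac{1}{6} \cdot 0 = - \frac{2}{3} + 0 = - \frac{2}{3}$)
$h{\left(a \right)} = 3 + a$ ($h{\left(a \right)} = a + 3 = 3 + a$)
$\frac{\left(h{\left(-5 \right)} - 1\right) \left(-2\right)}{2475} = \frac{\left(\left(3 - 5\right) - 1\right) \left(-2\right)}{2475} = \left(-2 - 1\right) \left(-2\right) \frac{1}{2475} = \left(-3\right) \left(-2\right) \frac{1}{2475} = 6 \cdot \frac{1}{2475} = \frac{2}{825}$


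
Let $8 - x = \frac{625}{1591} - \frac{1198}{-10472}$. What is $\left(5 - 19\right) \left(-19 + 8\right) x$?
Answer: $\frac{62418299}{54094} \approx 1153.9$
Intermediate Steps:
$x = \frac{62418299}{8330476}$ ($x = 8 - \left(\frac{625}{1591} - \frac{1198}{-10472}\right) = 8 - \left(625 \cdot \frac{1}{1591} - - \frac{599}{5236}\right) = 8 - \left(\frac{625}{1591} + \frac{599}{5236}\right) = 8 - \frac{4225509}{8330476} = \frac{62418299}{8330476} \approx 7.4928$)
$\left(5 - 19\right) \left(-19 + 8\right) x = \left(5 - 19\right) \left(-19 + 8\right) \frac{62418299}{8330476} = \left(-14\right) \left(-11\right) \frac{62418299}{8330476} = 154 \cdot \frac{62418299}{8330476} = \frac{62418299}{54094}$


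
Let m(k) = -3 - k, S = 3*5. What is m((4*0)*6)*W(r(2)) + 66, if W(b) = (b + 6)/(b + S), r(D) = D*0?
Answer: 324/5 ≈ 64.800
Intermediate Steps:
S = 15
r(D) = 0
W(b) = (6 + b)/(15 + b) (W(b) = (b + 6)/(b + 15) = (6 + b)/(15 + b))
m((4*0)*6)*W(r(2)) + 66 = (-3 - 4*0*6)*((6 + 0)/(15 + 0)) + 66 = (-3 - 0*6)*(6/15) + 66 = (-3 - 1*0)*((1/15)*6) + 66 = (-3 + 0)*(2/5) + 66 = -3*2/5 + 66 = -6/5 + 66 = 324/5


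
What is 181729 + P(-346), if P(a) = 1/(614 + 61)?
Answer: 122667076/675 ≈ 1.8173e+5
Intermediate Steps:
P(a) = 1/675
181729 + P(-346) = 181729 + 1/675 = 122667076/675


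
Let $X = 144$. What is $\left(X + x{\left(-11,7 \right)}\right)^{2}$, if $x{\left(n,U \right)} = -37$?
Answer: $11449$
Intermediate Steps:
$\left(X + x{\left(-11,7 \right)}\right)^{2} = \left(144 - 37\right)^{2} = 107^{2} = 11449$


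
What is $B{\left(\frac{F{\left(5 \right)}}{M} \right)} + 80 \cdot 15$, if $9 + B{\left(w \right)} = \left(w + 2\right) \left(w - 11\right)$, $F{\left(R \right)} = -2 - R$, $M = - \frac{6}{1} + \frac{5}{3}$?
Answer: $\frac{195545}{169} \approx 1157.1$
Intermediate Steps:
$M = - \frac{13}{3}$ ($M = \left(-6\right) 1 + 5 \cdot \frac{1}{3} = -6 + \frac{5}{3} = - \frac{13}{3} \approx -4.3333$)
$B{\left(w \right)} = -9 + \left(-11 + w\right) \left(2 + w\right)$ ($B{\left(w \right)} = -9 + \left(w + 2\right) \left(w - 11\right) = -9 + \left(2 + w\right) \left(-11 + w\right) = -9 + \left(-11 + w\right) \left(2 + w\right)$)
$B{\left(\frac{F{\left(5 \right)}}{M} \right)} + 80 \cdot 15 = \left(-31 + \left(\frac{-2 - 5}{- \frac{13}{3}}\right)^{2} - 9 \frac{-2 - 5}{- \frac{13}{3}}\right) + 80 \cdot 15 = \left(-31 + \left(\left(-2 - 5\right) \left(- \frac{3}{13}\right)\right)^{2} - 9 \left(-2 - 5\right) \left(- \frac{3}{13}\right)\right) + 1200 = \left(-31 + \left(\left(-7\right) \left(- \frac{3}{13}\right)\right)^{2} - 9 \left(\left(-7\right) \left(- \frac{3}{13}\right)\right)\right) + 1200 = \left(-31 + \left(\frac{21}{13}\right)^{2} - \frac{189}{13}\right) + 1200 = \left(-31 + \frac{441}{169} - \frac{189}{13}\right) + 1200 = - \frac{7255}{169} + 1200 = \frac{195545}{169}$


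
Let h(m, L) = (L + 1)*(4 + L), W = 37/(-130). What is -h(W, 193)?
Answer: -38218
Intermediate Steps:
W = -37/130 (W = 37*(-1/130) = -37/130 ≈ -0.28462)
h(m, L) = (1 + L)*(4 + L)
-h(W, 193) = -(4 + 193² + 5*193) = -(4 + 37249 + 965) = -1*38218 = -38218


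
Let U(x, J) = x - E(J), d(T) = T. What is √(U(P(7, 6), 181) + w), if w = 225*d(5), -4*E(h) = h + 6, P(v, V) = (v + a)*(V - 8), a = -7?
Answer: √4687/2 ≈ 34.231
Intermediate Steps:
P(v, V) = (-8 + V)*(-7 + v) (P(v, V) = (v - 7)*(V - 8) = (-7 + v)*(-8 + V) = (-8 + V)*(-7 + v))
E(h) = -3/2 - h/4 (E(h) = -(h + 6)/4 = -(6 + h)/4 = -3/2 - h/4)
w = 1125 (w = 225*5 = 1125)
U(x, J) = 3/2 + x + J/4 (U(x, J) = x - (-3/2 - J/4) = x + (3/2 + J/4) = 3/2 + x + J/4)
√(U(P(7, 6), 181) + w) = √((3/2 + (56 - 8*7 - 7*6 + 6*7) + (¼)*181) + 1125) = √((3/2 + (56 - 56 - 42 + 42) + 181/4) + 1125) = √((3/2 + 0 + 181/4) + 1125) = √(187/4 + 1125) = √(4687/4) = √4687/2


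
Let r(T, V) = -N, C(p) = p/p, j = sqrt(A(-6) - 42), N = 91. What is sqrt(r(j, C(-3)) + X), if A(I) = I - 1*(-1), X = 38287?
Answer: 6*sqrt(1061) ≈ 195.44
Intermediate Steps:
A(I) = 1 + I (A(I) = I + 1 = 1 + I)
j = I*sqrt(47) (j = sqrt((1 - 6) - 42) = sqrt(-5 - 42) = sqrt(-47) = I*sqrt(47) ≈ 6.8557*I)
C(p) = 1
r(T, V) = -91 (r(T, V) = -1*91 = -91)
sqrt(r(j, C(-3)) + X) = sqrt(-91 + 38287) = sqrt(38196) = 6*sqrt(1061)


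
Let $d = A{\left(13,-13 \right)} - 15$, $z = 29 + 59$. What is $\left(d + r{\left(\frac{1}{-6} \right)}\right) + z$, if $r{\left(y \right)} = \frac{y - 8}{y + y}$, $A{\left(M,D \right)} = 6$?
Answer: $\frac{207}{2} \approx 103.5$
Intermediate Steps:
$z = 88$
$r{\left(y \right)} = \frac{-8 + y}{2 y}$
$d = -9$ ($d = 6 - 15 = -9$)
$\left(d + r{\left(\frac{1}{-6} \right)}\right) + z = \left(-9 + \frac{-8 + \frac{1}{-6}}{2 \frac{1}{-6}}\right) + 88 = \left(-9 + \frac{-8 - \frac{1}{6}}{2 \left(- \frac{1}{6}\right)}\right) + 88 = \left(-9 + \frac{1}{2} \left(-6\right) \left(- \frac{49}{6}\right)\right) + 88 = \left(-9 + \frac{49}{2}\right) + 88 = \frac{31}{2} + 88 = \frac{207}{2}$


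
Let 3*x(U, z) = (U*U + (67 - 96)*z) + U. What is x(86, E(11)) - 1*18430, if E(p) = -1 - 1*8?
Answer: -15849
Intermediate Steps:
E(p) = -9 (E(p) = -1 - 8 = -9)
x(U, z) = -29*z/3 + U/3 + U²/3 (x(U, z) = ((U*U + (67 - 96)*z) + U)/3 = ((U² - 29*z) + U)/3 = (U + U² - 29*z)/3 = -29*z/3 + U/3 + U²/3)
x(86, E(11)) - 1*18430 = (-29/3*(-9) + (⅓)*86 + (⅓)*86²) - 1*18430 = (87 + 86/3 + (⅓)*7396) - 18430 = (87 + 86/3 + 7396/3) - 18430 = 2581 - 18430 = -15849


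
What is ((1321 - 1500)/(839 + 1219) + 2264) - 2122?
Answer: 292057/2058 ≈ 141.91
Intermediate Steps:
((1321 - 1500)/(839 + 1219) + 2264) - 2122 = (-179/2058 + 2264) - 2122 = 4659133/2058 - 2122 = 292057/2058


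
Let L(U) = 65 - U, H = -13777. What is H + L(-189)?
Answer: -13523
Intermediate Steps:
H + L(-189) = -13777 + (65 - 1*(-189)) = -13777 + (65 + 189) = -13777 + 254 = -13523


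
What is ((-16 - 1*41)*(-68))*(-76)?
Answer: -294576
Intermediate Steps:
((-16 - 1*41)*(-68))*(-76) = ((-16 - 41)*(-68))*(-76) = -57*(-68)*(-76) = 3876*(-76) = -294576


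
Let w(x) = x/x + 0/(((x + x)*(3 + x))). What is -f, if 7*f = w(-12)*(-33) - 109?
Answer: 142/7 ≈ 20.286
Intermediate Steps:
w(x) = 1 (w(x) = 1 + 0/(((2*x)*(3 + x))) = 1 + 0/((2*x*(3 + x))) = 1 + 0*(1/(2*x*(3 + x))) = 1 + 0 = 1)
f = -142/7 (f = (1*(-33) - 109)/7 = (-33 - 109)/7 = (1/7)*(-142) = -142/7 ≈ -20.286)
-f = -1*(-142/7) = 142/7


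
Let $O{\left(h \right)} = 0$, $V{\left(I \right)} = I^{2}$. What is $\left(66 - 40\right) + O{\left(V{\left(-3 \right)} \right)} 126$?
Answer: $26$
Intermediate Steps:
$\left(66 - 40\right) + O{\left(V{\left(-3 \right)} \right)} 126 = \left(66 - 40\right) + 0 \cdot 126 = 26 + 0 = 26$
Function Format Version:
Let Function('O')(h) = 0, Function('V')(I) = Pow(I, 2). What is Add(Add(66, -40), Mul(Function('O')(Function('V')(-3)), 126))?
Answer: 26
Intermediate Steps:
Add(Add(66, -40), Mul(Function('O')(Function('V')(-3)), 126)) = Add(Add(66, -40), Mul(0, 126)) = Add(26, 0) = 26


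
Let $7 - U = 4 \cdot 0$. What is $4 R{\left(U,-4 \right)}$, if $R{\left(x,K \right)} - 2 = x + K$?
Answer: $20$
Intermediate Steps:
$U = 7$ ($U = 7 - 4 \cdot 0 = 7 - 0 = 7 + 0 = 7$)
$R{\left(x,K \right)} = 2 + K + x$ ($R{\left(x,K \right)} = 2 + \left(x + K\right) = 2 + \left(K + x\right) = 2 + K + x$)
$4 R{\left(U,-4 \right)} = 4 \left(2 - 4 + 7\right) = 4 \cdot 5 = 20$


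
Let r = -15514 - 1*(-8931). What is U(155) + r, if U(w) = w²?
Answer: 17442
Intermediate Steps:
r = -6583 (r = -15514 + 8931 = -6583)
U(155) + r = 155² - 6583 = 24025 - 6583 = 17442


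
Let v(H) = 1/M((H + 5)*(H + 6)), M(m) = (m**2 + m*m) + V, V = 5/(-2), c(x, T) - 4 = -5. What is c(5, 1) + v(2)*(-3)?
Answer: -12545/12539 ≈ -1.0005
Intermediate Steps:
c(x, T) = -1 (c(x, T) = 4 - 5 = -1)
V = -5/2 (V = 5*(-1/2) = -5/2 ≈ -2.5000)
M(m) = -5/2 + 2*m**2 (M(m) = (m**2 + m*m) - 5/2 = (m**2 + m**2) - 5/2 = 2*m**2 - 5/2 = -5/2 + 2*m**2)
v(H) = 1/(-5/2 + 2*(5 + H)**2*(6 + H)**2) (v(H) = 1/(-5/2 + 2*((H + 5)*(H + 6))**2) = 1/(-5/2 + 2*((5 + H)*(6 + H))**2) = 1/(-5/2 + 2*((5 + H)**2*(6 + H)**2)) = 1/(-5/2 + 2*(5 + H)**2*(6 + H)**2))
c(5, 1) + v(2)*(-3) = -1 + (2/(-5 + 4*(30 + 2**2 + 11*2)**2))*(-3) = -1 + (2/(-5 + 4*(30 + 4 + 22)**2))*(-3) = -1 + (2/(-5 + 4*56**2))*(-3) = -1 + (2/(-5 + 4*3136))*(-3) = -1 + (2/(-5 + 12544))*(-3) = -1 + (2/12539)*(-3) = -1 - 6/12539 = -12545/12539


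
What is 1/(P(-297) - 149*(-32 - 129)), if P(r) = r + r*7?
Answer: 1/21613 ≈ 4.6268e-5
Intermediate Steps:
P(r) = 8*r (P(r) = r + 7*r = 8*r)
1/(P(-297) - 149*(-32 - 129)) = 1/(8*(-297) - 149*(-32 - 129)) = 1/(-2376 - 149*(-161)) = 1/(-2376 + 23989) = 1/21613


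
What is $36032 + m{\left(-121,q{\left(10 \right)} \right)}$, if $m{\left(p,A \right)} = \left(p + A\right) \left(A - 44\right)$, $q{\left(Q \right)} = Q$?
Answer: $39806$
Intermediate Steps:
$m{\left(p,A \right)} = \left(-44 + A\right) \left(A + p\right)$ ($m{\left(p,A \right)} = \left(A + p\right) \left(-44 + A\right) = \left(-44 + A\right) \left(A + p\right)$)
$36032 + m{\left(-121,q{\left(10 \right)} \right)} = 36032 + \left(10^{2} - 440 - -5324 + 10 \left(-121\right)\right) = 36032 + \left(100 - 440 + 5324 - 1210\right) = 36032 + 3774 = 39806$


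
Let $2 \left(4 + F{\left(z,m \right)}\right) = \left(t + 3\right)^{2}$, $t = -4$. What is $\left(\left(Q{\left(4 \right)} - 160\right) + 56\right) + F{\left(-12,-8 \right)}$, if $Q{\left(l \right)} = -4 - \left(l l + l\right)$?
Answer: $- \frac{263}{2} \approx -131.5$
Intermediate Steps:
$F{\left(z,m \right)} = - \frac{7}{2}$ ($F{\left(z,m \right)} = -4 + \frac{\left(-4 + 3\right)^{2}}{2} = -4 + \frac{\left(-1\right)^{2}}{2} = -4 + \frac{1}{2} \cdot 1 = -4 + \frac{1}{2} = - \frac{7}{2}$)
$Q{\left(l \right)} = -4 - l - l^{2}$ ($Q{\left(l \right)} = -4 - \left(l^{2} + l\right) = -4 - \left(l + l^{2}\right) = -4 - l - l^{2}$)
$\left(\left(Q{\left(4 \right)} - 160\right) + 56\right) + F{\left(-12,-8 \right)} = \left(\left(\left(-4 - 4 - 4^{2}\right) - 160\right) + 56\right) - \frac{7}{2} = \left(\left(\left(-4 - 4 - 16\right) - 160\right) + 56\right) - \frac{7}{2} = \left(\left(-24 - 160\right) + 56\right) - \frac{7}{2} = \left(-184 + 56\right) - \frac{7}{2} = -128 - \frac{7}{2} = - \frac{263}{2}$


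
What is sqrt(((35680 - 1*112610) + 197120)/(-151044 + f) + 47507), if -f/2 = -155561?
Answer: 2*sqrt(76086531470463)/80039 ≈ 217.96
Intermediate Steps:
f = 311122 (f = -2*(-155561) = 311122)
sqrt(((35680 - 1*112610) + 197120)/(-151044 + f) + 47507) = sqrt(((35680 - 1*112610) + 197120)/(-151044 + 311122) + 47507) = sqrt(((35680 - 112610) + 197120)/160078 + 47507) = sqrt((-76930 + 197120)*(1/160078) + 47507) = sqrt(120190*(1/160078) + 47507) = sqrt(60095/80039 + 47507) = sqrt(3802472868/80039) = 2*sqrt(76086531470463)/80039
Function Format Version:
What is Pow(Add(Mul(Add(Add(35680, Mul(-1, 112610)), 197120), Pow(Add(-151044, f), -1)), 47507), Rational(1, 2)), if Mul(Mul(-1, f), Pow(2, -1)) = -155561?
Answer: Mul(Rational(2, 80039), Pow(76086531470463, Rational(1, 2))) ≈ 217.96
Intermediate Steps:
f = 311122 (f = Mul(-2, -155561) = 311122)
Pow(Add(Mul(Add(Add(35680, Mul(-1, 112610)), 197120), Pow(Add(-151044, f), -1)), 47507), Rational(1, 2)) = Pow(Add(Mul(Add(Add(35680, Mul(-1, 112610)), 197120), Pow(Add(-151044, 311122), -1)), 47507), Rational(1, 2)) = Pow(Add(Mul(Add(Add(35680, -112610), 197120), Pow(160078, -1)), 47507), Rational(1, 2)) = Pow(Add(Mul(Add(-76930, 197120), Rational(1, 160078)), 47507), Rational(1, 2)) = Pow(Add(Mul(120190, Rational(1, 160078)), 47507), Rational(1, 2)) = Pow(Add(Rational(60095, 80039), 47507), Rational(1, 2)) = Pow(Rational(3802472868, 80039), Rational(1, 2)) = Mul(Rational(2, 80039), Pow(76086531470463, Rational(1, 2)))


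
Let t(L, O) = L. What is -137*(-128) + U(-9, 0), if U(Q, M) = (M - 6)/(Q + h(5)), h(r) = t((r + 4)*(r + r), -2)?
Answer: 473470/27 ≈ 17536.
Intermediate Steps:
h(r) = 2*r*(4 + r) (h(r) = (r + 4)*(r + r) = (4 + r)*(2*r) = 2*r*(4 + r))
U(Q, M) = (-6 + M)/(90 + Q) (U(Q, M) = (M - 6)/(Q + 2*5*(4 + 5)) = (-6 + M)/(Q + 2*5*9) = (-6 + M)/(Q + 90) = (-6 + M)/(90 + Q))
-137*(-128) + U(-9, 0) = -137*(-128) + (-6 + 0)/(90 - 9) = 17536 - 6/81 = 17536 + (1/81)*(-6) = 17536 - 2/27 = 473470/27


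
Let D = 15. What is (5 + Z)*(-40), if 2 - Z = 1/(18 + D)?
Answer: -9200/33 ≈ -278.79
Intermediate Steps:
Z = 65/33 (Z = 2 - 1/(18 + 15) = 2 - 1/33 = 65/33 ≈ 1.9697)
(5 + Z)*(-40) = (5 + 65/33)*(-40) = (230/33)*(-40) = -9200/33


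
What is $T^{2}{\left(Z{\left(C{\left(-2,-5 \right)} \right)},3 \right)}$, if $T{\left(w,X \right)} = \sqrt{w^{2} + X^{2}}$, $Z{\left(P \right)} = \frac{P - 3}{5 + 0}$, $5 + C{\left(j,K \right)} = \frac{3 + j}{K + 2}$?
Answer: $\frac{106}{9} \approx 11.778$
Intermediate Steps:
$C{\left(j,K \right)} = -5 + \frac{3 + j}{2 + K}$ ($C{\left(j,K \right)} = -5 + \frac{3 + j}{K + 2} = -5 + \frac{3 + j}{2 + K}$)
$Z{\left(P \right)} = - \frac{3}{5} + \frac{P}{5}$ ($Z{\left(P \right)} = \frac{-3 + P}{5} = \left(-3 + P\right) \frac{1}{5} = - \frac{3}{5} + \frac{P}{5}$)
$T{\left(w,X \right)} = \sqrt{X^{2} + w^{2}}$
$T^{2}{\left(Z{\left(C{\left(-2,-5 \right)} \right)},3 \right)} = \left(\sqrt{3^{2} + \left(- \frac{3}{5} + \frac{\frac{1}{2 - 5} \left(-7 - 2 - -25\right)}{5}\right)^{2}}\right)^{2} = \left(\sqrt{9 + \left(- \frac{3}{5} + \frac{\frac{1}{-3} \left(-7 - 2 + 25\right)}{5}\right)^{2}}\right)^{2} = \left(\sqrt{9 + \left(- \frac{3}{5} + \frac{\left(- \frac{1}{3}\right) 16}{5}\right)^{2}}\right)^{2} = \left(\sqrt{9 + \left(- \frac{3}{5} + \frac{1}{5} \left(- \frac{16}{3}\right)\right)^{2}}\right)^{2} = \left(\sqrt{9 + \left(- \frac{3}{5} - \frac{16}{15}\right)^{2}}\right)^{2} = \left(\sqrt{9 + \left(- \frac{5}{3}\right)^{2}}\right)^{2} = \left(\sqrt{9 + \frac{25}{9}}\right)^{2} = \left(\sqrt{\frac{106}{9}}\right)^{2} = \left(\frac{\sqrt{106}}{3}\right)^{2} = \frac{106}{9}$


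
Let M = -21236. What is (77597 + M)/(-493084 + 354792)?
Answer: -56361/138292 ≈ -0.40755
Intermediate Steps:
(77597 + M)/(-493084 + 354792) = (77597 - 21236)/(-493084 + 354792) = 56361/(-138292) = 56361*(-1/138292) = -56361/138292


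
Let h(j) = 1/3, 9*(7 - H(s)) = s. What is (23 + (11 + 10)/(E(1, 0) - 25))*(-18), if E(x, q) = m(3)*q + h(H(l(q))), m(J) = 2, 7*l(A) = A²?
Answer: -14751/37 ≈ -398.68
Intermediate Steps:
l(A) = A²/7
H(s) = 7 - s/9
h(j) = ⅓
E(x, q) = ⅓ + 2*q (E(x, q) = 2*q + ⅓ = ⅓ + 2*q)
(23 + (11 + 10)/(E(1, 0) - 25))*(-18) = (23 + (11 + 10)/((⅓ + 2*0) - 25))*(-18) = (23 + 21/((⅓ + 0) - 25))*(-18) = (23 + 21/(⅓ - 25))*(-18) = (23 + 21/(-74/3))*(-18) = (23 + 21*(-3/74))*(-18) = (23 - 63/74)*(-18) = (1639/74)*(-18) = -14751/37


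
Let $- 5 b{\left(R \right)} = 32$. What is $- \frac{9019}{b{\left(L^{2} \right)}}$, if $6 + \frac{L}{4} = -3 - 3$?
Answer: $\frac{45095}{32} \approx 1409.2$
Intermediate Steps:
$L = -48$ ($L = -24 + 4 \left(-3 - 3\right) = -24 + 4 \left(-6\right) = -24 - 24 = -48$)
$b{\left(R \right)} = - \frac{32}{5}$ ($b{\left(R \right)} = \left(- \frac{1}{5}\right) 32 = - \frac{32}{5}$)
$- \frac{9019}{b{\left(L^{2} \right)}} = - \frac{9019}{- \frac{32}{5}} = \left(-9019\right) \left(- \frac{5}{32}\right) = \frac{45095}{32}$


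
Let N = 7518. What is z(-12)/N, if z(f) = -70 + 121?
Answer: 17/2506 ≈ 0.0067837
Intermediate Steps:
z(f) = 51
z(-12)/N = 51/7518 = 51*(1/7518) = 17/2506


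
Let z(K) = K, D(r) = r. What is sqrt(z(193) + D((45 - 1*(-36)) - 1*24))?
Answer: 5*sqrt(10) ≈ 15.811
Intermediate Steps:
sqrt(z(193) + D((45 - 1*(-36)) - 1*24)) = sqrt(193 + ((45 - 1*(-36)) - 1*24)) = sqrt(193 + ((45 + 36) - 24)) = sqrt(193 + (81 - 24)) = sqrt(193 + 57) = sqrt(250) = 5*sqrt(10)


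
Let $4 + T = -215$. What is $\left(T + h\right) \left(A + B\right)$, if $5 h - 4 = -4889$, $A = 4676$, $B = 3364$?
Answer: $-9615840$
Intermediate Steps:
$T = -219$ ($T = -4 - 215 = -219$)
$h = -977$ ($h = \frac{4}{5} + \frac{1}{5} \left(-4889\right) = \frac{4}{5} - \frac{4889}{5} = -977$)
$\left(T + h\right) \left(A + B\right) = \left(-219 - 977\right) \left(4676 + 3364\right) = \left(-1196\right) 8040 = -9615840$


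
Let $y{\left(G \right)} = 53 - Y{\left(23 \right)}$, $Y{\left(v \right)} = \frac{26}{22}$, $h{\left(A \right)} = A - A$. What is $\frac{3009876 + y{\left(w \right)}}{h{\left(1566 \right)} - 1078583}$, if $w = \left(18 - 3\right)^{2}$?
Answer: $- \frac{33109206}{11864413} \approx -2.7906$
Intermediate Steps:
$h{\left(A \right)} = 0$
$w = 225$ ($w = 15^{2} = 225$)
$Y{\left(v \right)} = \frac{13}{11}$ ($Y{\left(v \right)} = 26 \cdot \frac{1}{22} = \frac{13}{11}$)
$y{\left(G \right)} = \frac{570}{11}$ ($y{\left(G \right)} = 53 - \frac{13}{11} = \frac{570}{11}$)
$\frac{3009876 + y{\left(w \right)}}{h{\left(1566 \right)} - 1078583} = \frac{3009876 + \frac{570}{11}}{0 - 1078583} = \frac{33109206}{11 \left(-1078583\right)} = \frac{33109206}{11} \left(- \frac{1}{1078583}\right) = - \frac{33109206}{11864413}$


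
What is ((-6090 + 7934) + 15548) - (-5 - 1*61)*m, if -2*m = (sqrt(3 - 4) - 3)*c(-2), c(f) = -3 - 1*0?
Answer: 17095 + 99*I ≈ 17095.0 + 99.0*I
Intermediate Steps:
c(f) = -3 (c(f) = -3 + 0 = -3)
m = -9/2 + 3*I/2 (m = -(sqrt(3 - 4) - 3)*(-3)/2 = -(sqrt(-1) - 3)*(-3)/2 = -(I - 3)*(-3)/2 = -(-3 + I)*(-3)/2 = -(9 - 3*I)/2 = -9/2 + 3*I/2 ≈ -4.5 + 1.5*I)
((-6090 + 7934) + 15548) - (-5 - 1*61)*m = ((-6090 + 7934) + 15548) - (-5 - 1*61)*(-9/2 + 3*I/2) = (1844 + 15548) - (-5 - 61)*(-9/2 + 3*I/2) = 17392 - (-66)*(-9/2 + 3*I/2) = 17392 - (297 - 99*I) = 17392 + (-297 + 99*I) = 17095 + 99*I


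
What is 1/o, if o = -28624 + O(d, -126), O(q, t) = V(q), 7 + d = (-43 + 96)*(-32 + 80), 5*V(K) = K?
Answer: -5/140583 ≈ -3.5566e-5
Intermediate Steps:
V(K) = K/5
d = 2537 (d = -7 + (-43 + 96)*(-32 + 80) = -7 + 53*48 = -7 + 2544 = 2537)
O(q, t) = q/5
o = -140583/5 (o = -28624 + (⅕)*2537 = -28624 + 2537/5 = -140583/5 ≈ -28117.)
1/o = 1/(-140583/5) = -5/140583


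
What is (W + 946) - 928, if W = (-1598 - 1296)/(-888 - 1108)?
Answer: 19411/998 ≈ 19.450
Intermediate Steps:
W = 1447/998 (W = -2894/(-1996) = -2894*(-1/1996) = 1447/998 ≈ 1.4499)
(W + 946) - 928 = (1447/998 + 946) - 928 = 945555/998 - 928 = 19411/998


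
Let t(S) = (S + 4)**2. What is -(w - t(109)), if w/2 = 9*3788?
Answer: -55415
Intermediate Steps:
t(S) = (4 + S)**2
w = 68184 (w = 2*(9*3788) = 2*34092 = 68184)
-(w - t(109)) = -(68184 - (4 + 109)**2) = -(68184 - 1*113**2) = -(68184 - 1*12769) = -(68184 - 12769) = -1*55415 = -55415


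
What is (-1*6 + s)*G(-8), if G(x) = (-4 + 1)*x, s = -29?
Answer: -840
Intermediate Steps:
G(x) = -3*x
(-1*6 + s)*G(-8) = (-1*6 - 29)*(-3*(-8)) = (-6 - 29)*24 = -35*24 = -840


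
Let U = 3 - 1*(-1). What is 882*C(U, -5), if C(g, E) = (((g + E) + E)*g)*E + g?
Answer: 109368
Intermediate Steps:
U = 4 (U = 3 + 1 = 4)
C(g, E) = g + E*g*(g + 2*E) (C(g, E) = (((E + g) + E)*g)*E + g = ((g + 2*E)*g)*E + g = (g*(g + 2*E))*E + g = E*g*(g + 2*E) + g = g + E*g*(g + 2*E))
882*C(U, -5) = 882*(4*(1 + 2*(-5)² - 5*4)) = 882*(4*(1 + 2*25 - 20)) = 882*(4*(1 + 50 - 20)) = 882*(4*31) = 882*124 = 109368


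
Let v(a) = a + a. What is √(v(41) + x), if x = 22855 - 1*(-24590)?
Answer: √47527 ≈ 218.01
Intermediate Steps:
v(a) = 2*a
x = 47445 (x = 22855 + 24590 = 47445)
√(v(41) + x) = √(2*41 + 47445) = √(82 + 47445) = √47527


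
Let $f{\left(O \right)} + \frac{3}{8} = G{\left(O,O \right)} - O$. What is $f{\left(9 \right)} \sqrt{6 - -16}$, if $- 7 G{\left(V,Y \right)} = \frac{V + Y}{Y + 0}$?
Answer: $- \frac{541 \sqrt{22}}{56} \approx -45.313$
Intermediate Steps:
$G{\left(V,Y \right)} = - \frac{V + Y}{7 Y}$ ($G{\left(V,Y \right)} = - \frac{\left(V + Y\right) \frac{1}{Y + 0}}{7} = - \frac{\left(V + Y\right) \frac{1}{Y}}{7} = - \frac{\frac{1}{Y} \left(V + Y\right)}{7} = - \frac{V + Y}{7 Y}$)
$f{\left(O \right)} = - \frac{37}{56} - O$ ($f{\left(O \right)} = - \frac{3}{8} - \left(O - \frac{- O - O}{7 O}\right) = - \frac{3}{8} + \left(\frac{\left(-2\right) O}{7 O} - O\right) = - \frac{3}{8} - \left(\frac{2}{7} + O\right) = - \frac{37}{56} - O$)
$f{\left(9 \right)} \sqrt{6 - -16} = \left(- \frac{37}{56} - 9\right) \sqrt{6 - -16} = \left(- \frac{37}{56} - 9\right) \sqrt{6 + 16} = - \frac{541 \sqrt{22}}{56}$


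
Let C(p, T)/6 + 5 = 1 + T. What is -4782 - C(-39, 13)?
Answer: -4836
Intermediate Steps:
C(p, T) = -24 + 6*T (C(p, T) = -30 + 6*(1 + T) = -30 + (6 + 6*T) = -24 + 6*T)
-4782 - C(-39, 13) = -4782 - (-24 + 6*13) = -4782 - (-24 + 78) = -4782 - 1*54 = -4782 - 54 = -4836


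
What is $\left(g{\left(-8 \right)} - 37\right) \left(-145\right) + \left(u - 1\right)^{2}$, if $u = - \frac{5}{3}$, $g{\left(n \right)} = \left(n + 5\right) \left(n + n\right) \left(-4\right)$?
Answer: $\frac{298909}{9} \approx 33212.0$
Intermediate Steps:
$g{\left(n \right)} = - 8 n \left(5 + n\right)$ ($g{\left(n \right)} = \left(5 + n\right) 2 n \left(-4\right) = 2 n \left(5 + n\right) \left(-4\right) = - 8 n \left(5 + n\right)$)
$u = - \frac{5}{3}$ ($u = \left(-5\right) \frac{1}{3} = - \frac{5}{3} \approx -1.6667$)
$\left(g{\left(-8 \right)} - 37\right) \left(-145\right) + \left(u - 1\right)^{2} = \left(\left(-8\right) \left(-8\right) \left(5 - 8\right) - 37\right) \left(-145\right) + \left(- \frac{5}{3} - 1\right)^{2} = \left(\left(-8\right) \left(-8\right) \left(-3\right) - 37\right) \left(-145\right) + \left(- \frac{8}{3}\right)^{2} = \left(-192 - 37\right) \left(-145\right) + \frac{64}{9} = \left(-229\right) \left(-145\right) + \frac{64}{9} = 33205 + \frac{64}{9} = \frac{298909}{9}$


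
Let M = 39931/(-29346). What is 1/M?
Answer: -402/547 ≈ -0.73492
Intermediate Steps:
M = -547/402 (M = 39931*(-1/29346) = -547/402 ≈ -1.3607)
1/M = 1/(-547/402) = -402/547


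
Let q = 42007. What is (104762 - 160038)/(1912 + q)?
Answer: -55276/43919 ≈ -1.2586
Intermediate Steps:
(104762 - 160038)/(1912 + q) = (104762 - 160038)/(1912 + 42007) = -55276/43919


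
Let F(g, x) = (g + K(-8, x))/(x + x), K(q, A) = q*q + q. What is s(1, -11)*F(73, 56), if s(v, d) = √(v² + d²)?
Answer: 129*√122/112 ≈ 12.722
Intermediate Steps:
K(q, A) = q + q² (K(q, A) = q² + q = q + q²)
F(g, x) = (56 + g)/(2*x) (F(g, x) = (g - 8*(1 - 8))/(x + x) = (g - 8*(-7))/((2*x)) = (g + 56)*(1/(2*x)) = (56 + g)*(1/(2*x)) = (56 + g)/(2*x))
s(v, d) = √(d² + v²)
s(1, -11)*F(73, 56) = √((-11)² + 1²)*((½)*(56 + 73)/56) = √(121 + 1)*((½)*(1/56)*129) = √122*(129/112) = 129*√122/112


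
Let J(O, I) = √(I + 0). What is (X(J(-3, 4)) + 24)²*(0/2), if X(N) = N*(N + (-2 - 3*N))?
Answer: 0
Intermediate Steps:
J(O, I) = √I
X(N) = N*(-2 - 2*N)
(X(J(-3, 4)) + 24)²*(0/2) = (-2*√4*(1 + √4) + 24)²*(0/2) = (-2*2*(1 + 2) + 24)²*(0*(½)) = (-2*2*3 + 24)²*0 = (-12 + 24)²*0 = 12²*0 = 144*0 = 0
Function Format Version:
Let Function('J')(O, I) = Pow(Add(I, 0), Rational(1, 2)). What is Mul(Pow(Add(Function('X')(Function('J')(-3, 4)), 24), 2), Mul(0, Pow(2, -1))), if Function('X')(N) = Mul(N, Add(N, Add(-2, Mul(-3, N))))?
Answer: 0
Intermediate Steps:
Function('J')(O, I) = Pow(I, Rational(1, 2))
Function('X')(N) = Mul(N, Add(-2, Mul(-2, N)))
Mul(Pow(Add(Function('X')(Function('J')(-3, 4)), 24), 2), Mul(0, Pow(2, -1))) = Mul(Pow(Add(Mul(-2, Pow(4, Rational(1, 2)), Add(1, Pow(4, Rational(1, 2)))), 24), 2), Mul(0, Pow(2, -1))) = Mul(Pow(Add(Mul(-2, 2, Add(1, 2)), 24), 2), Mul(0, Rational(1, 2))) = Mul(Pow(Add(Mul(-2, 2, 3), 24), 2), 0) = Mul(Pow(Add(-12, 24), 2), 0) = Mul(Pow(12, 2), 0) = Mul(144, 0) = 0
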